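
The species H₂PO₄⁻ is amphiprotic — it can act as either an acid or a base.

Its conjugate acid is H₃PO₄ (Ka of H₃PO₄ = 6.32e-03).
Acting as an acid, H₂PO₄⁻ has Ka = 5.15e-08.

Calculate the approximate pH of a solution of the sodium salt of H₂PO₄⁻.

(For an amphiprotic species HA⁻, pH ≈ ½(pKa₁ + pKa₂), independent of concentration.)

pKa₁ = -log(6.32e-03) = 2.20; pKa₂ = -log(5.15e-08) = 7.29. For an amphiprotic species, pH ≈ ½(pKa₁ + pKa₂) = ½(2.20 + 7.29) = 4.74.

pH = 4.74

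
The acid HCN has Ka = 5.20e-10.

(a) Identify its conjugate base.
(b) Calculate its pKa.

(a) The conjugate base is formed by removing one H⁺ from HCN, giving CN⁻. (b) pKa = -log(Ka) = -log(5.20e-10) = 9.28.

Conjugate base: CN⁻; pK_a = 9.28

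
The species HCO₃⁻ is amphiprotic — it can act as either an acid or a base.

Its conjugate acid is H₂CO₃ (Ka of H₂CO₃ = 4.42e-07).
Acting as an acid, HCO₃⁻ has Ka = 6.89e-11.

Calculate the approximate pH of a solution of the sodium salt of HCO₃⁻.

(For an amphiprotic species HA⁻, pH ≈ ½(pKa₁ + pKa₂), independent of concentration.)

pKa₁ = -log(4.42e-07) = 6.35; pKa₂ = -log(6.89e-11) = 10.16. For an amphiprotic species, pH ≈ ½(pKa₁ + pKa₂) = ½(6.35 + 10.16) = 8.26.

pH = 8.26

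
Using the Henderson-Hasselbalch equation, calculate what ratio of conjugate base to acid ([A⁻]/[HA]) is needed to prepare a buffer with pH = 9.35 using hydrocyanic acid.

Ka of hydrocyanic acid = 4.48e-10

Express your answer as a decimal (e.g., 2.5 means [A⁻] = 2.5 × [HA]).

pKa = -log(4.48e-10) = 9.3487. pH = pKa + log([A⁻]/[HA]), so log([A⁻]/[HA]) = pH − pKa = 9.35 − 9.3487 = 0.0013. [A⁻]/[HA] = 10^(0.0013) = 1.00

[A⁻]/[HA] = 1.00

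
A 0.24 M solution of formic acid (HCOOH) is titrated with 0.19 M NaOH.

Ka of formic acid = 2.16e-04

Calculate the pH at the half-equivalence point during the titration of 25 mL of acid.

At half-equivalence [HA] = [A⁻], so Henderson-Hasselbalch gives pH = pKa = -log(2.16e-04) = 3.67.

pH = pKa = 3.67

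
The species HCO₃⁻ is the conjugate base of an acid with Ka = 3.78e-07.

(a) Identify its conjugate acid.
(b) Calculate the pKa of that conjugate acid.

(a) The conjugate acid is formed by adding one H⁺ to HCO₃⁻, giving H₂CO₃. (b) pKa = -log(Ka) = -log(3.78e-07) = 6.42.

Conjugate acid: H₂CO₃; pK_a = 6.42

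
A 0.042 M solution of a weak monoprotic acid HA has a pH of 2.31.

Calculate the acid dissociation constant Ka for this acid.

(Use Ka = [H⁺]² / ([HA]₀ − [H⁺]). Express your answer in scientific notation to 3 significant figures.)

[H⁺] = 10^(−pH) = 10^(−2.31) = 4.898e-03 M. For HA ⇌ H⁺ + A⁻, Ka = [H⁺][A⁻]/[HA] = [H⁺]² / ([HA]₀ − [H⁺]) = (4.898e-03)² / (0.042 − 4.898e-03) = 6.47e-04.

K_a = 6.47e-04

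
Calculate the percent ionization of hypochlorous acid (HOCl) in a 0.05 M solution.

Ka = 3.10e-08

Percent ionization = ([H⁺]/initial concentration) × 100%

Using Ka equilibrium: x² + Ka×x - Ka×C = 0. Solving: [H⁺] = 3.9355e-05. Percent = (3.9355e-05/0.05) × 100

Percent ionization = 0.0787%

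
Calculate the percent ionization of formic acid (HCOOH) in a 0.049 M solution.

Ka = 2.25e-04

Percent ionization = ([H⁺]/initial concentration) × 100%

Using Ka equilibrium: x² + Ka×x - Ka×C = 0. Solving: [H⁺] = 3.2098e-03. Percent = (3.2098e-03/0.049) × 100

Percent ionization = 6.55%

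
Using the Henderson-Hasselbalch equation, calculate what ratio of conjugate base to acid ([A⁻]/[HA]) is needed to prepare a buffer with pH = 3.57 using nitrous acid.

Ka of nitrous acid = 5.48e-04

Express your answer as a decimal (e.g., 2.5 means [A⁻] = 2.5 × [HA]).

pKa = -log(5.48e-04) = 3.2612. pH = pKa + log([A⁻]/[HA]), so log([A⁻]/[HA]) = pH − pKa = 3.57 − 3.2612 = 0.3088. [A⁻]/[HA] = 10^(0.3088) = 2.04

[A⁻]/[HA] = 2.04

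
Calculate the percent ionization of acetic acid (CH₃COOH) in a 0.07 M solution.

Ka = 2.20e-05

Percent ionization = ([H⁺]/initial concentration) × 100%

Using Ka equilibrium: x² + Ka×x - Ka×C = 0. Solving: [H⁺] = 1.2300e-03. Percent = (1.2300e-03/0.07) × 100

Percent ionization = 1.76%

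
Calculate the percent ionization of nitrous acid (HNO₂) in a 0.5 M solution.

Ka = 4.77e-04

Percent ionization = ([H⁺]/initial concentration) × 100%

Using Ka equilibrium: x² + Ka×x - Ka×C = 0. Solving: [H⁺] = 1.5207e-02. Percent = (1.5207e-02/0.5) × 100

Percent ionization = 3.04%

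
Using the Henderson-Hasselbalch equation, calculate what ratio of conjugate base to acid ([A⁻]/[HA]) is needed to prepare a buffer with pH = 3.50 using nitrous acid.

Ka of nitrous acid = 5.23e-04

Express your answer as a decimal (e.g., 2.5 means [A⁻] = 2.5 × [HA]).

pKa = -log(5.23e-04) = 3.2815. pH = pKa + log([A⁻]/[HA]), so log([A⁻]/[HA]) = pH − pKa = 3.50 − 3.2815 = 0.2185. [A⁻]/[HA] = 10^(0.2185) = 1.65

[A⁻]/[HA] = 1.65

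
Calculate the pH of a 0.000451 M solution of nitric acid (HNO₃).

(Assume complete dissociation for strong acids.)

[H⁺] = 0.000451 M for strong acid. pH = -log[H⁺] = -log(0.000451)

pH = 3.35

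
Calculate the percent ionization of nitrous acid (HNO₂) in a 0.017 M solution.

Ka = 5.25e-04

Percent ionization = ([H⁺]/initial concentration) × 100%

Using Ka equilibrium: x² + Ka×x - Ka×C = 0. Solving: [H⁺] = 2.7365e-03. Percent = (2.7365e-03/0.017) × 100

Percent ionization = 16.1%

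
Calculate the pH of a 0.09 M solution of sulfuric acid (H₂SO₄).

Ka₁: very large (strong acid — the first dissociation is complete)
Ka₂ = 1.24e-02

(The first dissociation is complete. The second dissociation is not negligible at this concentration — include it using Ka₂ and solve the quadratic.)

First dissociation is complete: [H⁺]₀ = [HSO₄⁻]₀ = C = 0.09 M. Second dissociation HSO₄⁻ ⇌ H⁺ + SO₄²⁻: let x = [SO₄²⁻]. Ka₂ = (C + x)·x / (C − x) = 1.24e-02 → x² + (C + Ka₂)·x − Ka₂·C = 0 → x² + 0.10240·x − 1.116e-03 = 0. x = (−0.10240 + √(0.10240² + 4 × 1.116e-03)) / 2 = 9.9346e-03 M. [H⁺] = C + x = 0.09 + 9.9346e-03 = 9.9935e-02 M. pH = -log(9.9935e-02) = 1.00.

pH = 1.00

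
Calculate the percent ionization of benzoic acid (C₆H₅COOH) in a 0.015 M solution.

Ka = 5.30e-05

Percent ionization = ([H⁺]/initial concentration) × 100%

Using Ka equilibrium: x² + Ka×x - Ka×C = 0. Solving: [H⁺] = 8.6552e-04. Percent = (8.6552e-04/0.015) × 100

Percent ionization = 5.77%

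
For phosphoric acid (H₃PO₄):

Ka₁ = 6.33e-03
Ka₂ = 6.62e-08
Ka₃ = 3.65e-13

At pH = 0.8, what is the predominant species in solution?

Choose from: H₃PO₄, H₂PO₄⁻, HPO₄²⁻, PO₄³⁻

pKa₁ = 2.20, pKa₂ = 7.18, pKa₃ = 12.44. For a polyprotic acid the predominant species crosses at each pKa: below pKa_n the protonated form dominates, above it the deprotonated form does. At pH = 0.8, the predominant species is H₃PO₄.

H₃PO₄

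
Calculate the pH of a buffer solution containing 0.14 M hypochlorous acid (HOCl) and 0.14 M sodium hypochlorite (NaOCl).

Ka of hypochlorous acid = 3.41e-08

pKa = -log(3.41e-08) = 7.47. pH = pKa + log([A⁻]/[HA]) = 7.47 + log(0.14/0.14)

pH = 7.47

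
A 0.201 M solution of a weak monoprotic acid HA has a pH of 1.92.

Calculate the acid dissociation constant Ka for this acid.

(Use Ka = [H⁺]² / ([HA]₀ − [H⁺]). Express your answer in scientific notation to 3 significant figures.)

[H⁺] = 10^(−pH) = 10^(−1.92) = 1.202e-02 M. For HA ⇌ H⁺ + A⁻, Ka = [H⁺][A⁻]/[HA] = [H⁺]² / ([HA]₀ − [H⁺]) = (1.202e-02)² / (0.201 − 1.202e-02) = 7.65e-04.

K_a = 7.65e-04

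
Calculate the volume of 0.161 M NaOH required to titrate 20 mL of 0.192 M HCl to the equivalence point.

At equivalence: moles acid = moles base. moles HCl = 0.192 × 20/1000 = 0.00384 mol. V_base = moles / 0.161 × 1000 = 23.9 mL.

V_{base} = 23.9 mL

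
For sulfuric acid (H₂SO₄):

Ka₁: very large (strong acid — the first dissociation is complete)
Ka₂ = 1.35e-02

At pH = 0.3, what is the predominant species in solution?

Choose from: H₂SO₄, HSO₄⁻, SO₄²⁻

The first dissociation is complete, so H₂SO₄ itself is never the predominant species in water; pKa₂ = -log(1.35e-02) = 1.87. For a polyprotic acid the predominant species crosses at each pKa: below pKa_n the protonated form dominates, above it the deprotonated form does. At pH = 0.3, the predominant species is HSO₄⁻.

HSO₄⁻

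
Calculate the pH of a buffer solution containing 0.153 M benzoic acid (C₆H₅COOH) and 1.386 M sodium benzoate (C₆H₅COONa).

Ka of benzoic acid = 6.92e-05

pKa = -log(6.92e-05) = 4.16. pH = pKa + log([A⁻]/[HA]) = 4.16 + log(1.386/0.153)

pH = 5.12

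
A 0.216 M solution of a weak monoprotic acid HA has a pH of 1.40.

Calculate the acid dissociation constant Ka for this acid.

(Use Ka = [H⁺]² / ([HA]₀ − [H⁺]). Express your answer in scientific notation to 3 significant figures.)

[H⁺] = 10^(−pH) = 10^(−1.40) = 3.981e-02 M. For HA ⇌ H⁺ + A⁻, Ka = [H⁺][A⁻]/[HA] = [H⁺]² / ([HA]₀ − [H⁺]) = (3.981e-02)² / (0.216 − 3.981e-02) = 9.00e-03.

K_a = 9.00e-03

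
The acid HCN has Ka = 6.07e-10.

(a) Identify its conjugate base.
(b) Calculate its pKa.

(a) The conjugate base is formed by removing one H⁺ from HCN, giving CN⁻. (b) pKa = -log(Ka) = -log(6.07e-10) = 9.22.

Conjugate base: CN⁻; pK_a = 9.22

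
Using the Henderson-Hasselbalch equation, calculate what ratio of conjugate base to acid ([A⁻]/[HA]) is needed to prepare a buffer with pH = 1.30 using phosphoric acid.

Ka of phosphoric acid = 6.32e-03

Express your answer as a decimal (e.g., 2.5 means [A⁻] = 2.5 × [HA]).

pKa = -log(6.32e-03) = 2.1993. pH = pKa + log([A⁻]/[HA]), so log([A⁻]/[HA]) = pH − pKa = 1.30 − 2.1993 = -0.8993. [A⁻]/[HA] = 10^(-0.8993) = 0.126

[A⁻]/[HA] = 0.126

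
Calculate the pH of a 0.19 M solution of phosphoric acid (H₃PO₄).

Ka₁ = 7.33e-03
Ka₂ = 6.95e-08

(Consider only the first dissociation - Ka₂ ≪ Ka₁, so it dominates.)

First dissociation dominates. From Ka₁ = [H⁺][HA⁻]/[H₂A], x² + Ka₁·x − Ka₁·C = 0 with C = 0.19 M and Ka₁ = 7.33e-03. Solving: [H⁺] = (−Ka₁ + √(Ka₁² + 4·Ka₁·C)) / 2 = 3.3833e-02 M. pH = -log(3.3833e-02) = 1.47.

pH = 1.47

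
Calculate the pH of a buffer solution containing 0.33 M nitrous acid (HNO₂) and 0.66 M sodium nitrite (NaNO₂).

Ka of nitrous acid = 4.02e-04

pKa = -log(4.02e-04) = 3.40. pH = pKa + log([A⁻]/[HA]) = 3.40 + log(0.66/0.33)

pH = 3.70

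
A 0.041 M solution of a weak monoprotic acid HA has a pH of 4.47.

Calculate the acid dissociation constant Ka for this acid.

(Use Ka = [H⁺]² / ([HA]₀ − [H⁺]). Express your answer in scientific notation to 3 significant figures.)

[H⁺] = 10^(−pH) = 10^(−4.47) = 3.388e-05 M. For HA ⇌ H⁺ + A⁻, Ka = [H⁺][A⁻]/[HA] = [H⁺]² / ([HA]₀ − [H⁺]) = (3.388e-05)² / (0.041 − 3.388e-05) = 2.80e-08.

K_a = 2.80e-08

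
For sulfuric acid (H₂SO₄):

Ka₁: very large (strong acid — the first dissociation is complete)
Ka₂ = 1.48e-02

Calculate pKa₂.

pKa₂ = -log(Ka₂) = -log(1.48e-02) = 1.83.

pK_{a2} = 1.83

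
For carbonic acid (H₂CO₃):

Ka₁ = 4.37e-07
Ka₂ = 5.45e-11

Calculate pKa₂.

pKa₂ = -log(Ka₂) = -log(5.45e-11) = 10.26.

pK_{a2} = 10.26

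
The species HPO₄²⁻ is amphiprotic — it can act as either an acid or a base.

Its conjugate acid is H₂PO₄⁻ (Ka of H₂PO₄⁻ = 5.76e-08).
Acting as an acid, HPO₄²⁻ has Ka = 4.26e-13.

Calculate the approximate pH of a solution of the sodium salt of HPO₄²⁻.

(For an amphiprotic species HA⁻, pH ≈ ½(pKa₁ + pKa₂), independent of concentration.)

pKa₁ = -log(5.76e-08) = 7.24; pKa₂ = -log(4.26e-13) = 12.37. For an amphiprotic species, pH ≈ ½(pKa₁ + pKa₂) = ½(7.24 + 12.37) = 9.81.

pH = 9.81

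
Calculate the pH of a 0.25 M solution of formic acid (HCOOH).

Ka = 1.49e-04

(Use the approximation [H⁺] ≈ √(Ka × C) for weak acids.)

[H⁺] = √(Ka × C) = √(1.49e-04 × 0.25) = 6.1033e-03. pH = -log(6.1033e-03)

pH = 2.21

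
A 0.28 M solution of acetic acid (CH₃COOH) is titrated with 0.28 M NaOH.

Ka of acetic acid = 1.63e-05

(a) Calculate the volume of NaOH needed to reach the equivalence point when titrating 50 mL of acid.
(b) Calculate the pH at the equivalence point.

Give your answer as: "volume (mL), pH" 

moles acid = 0.28 × 50/1000 = 0.014 mol; V_base = moles/0.28 × 1000 = 50.0 mL. At equivalence only the conjugate base is present: [A⁻] = 0.014/0.100 = 1.4000e-01 M. Kb = Kw/Ka = 6.13e-10; [OH⁻] = √(Kb × [A⁻]) = 9.2677e-06; pOH = 5.03; pH = 14 - pOH = 8.97.

V = 50.0 mL, pH = 8.97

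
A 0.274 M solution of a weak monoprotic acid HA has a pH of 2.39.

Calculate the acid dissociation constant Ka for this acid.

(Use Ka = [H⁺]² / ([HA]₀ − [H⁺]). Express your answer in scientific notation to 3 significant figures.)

[H⁺] = 10^(−pH) = 10^(−2.39) = 4.074e-03 M. For HA ⇌ H⁺ + A⁻, Ka = [H⁺][A⁻]/[HA] = [H⁺]² / ([HA]₀ − [H⁺]) = (4.074e-03)² / (0.274 − 4.074e-03) = 6.15e-05.

K_a = 6.15e-05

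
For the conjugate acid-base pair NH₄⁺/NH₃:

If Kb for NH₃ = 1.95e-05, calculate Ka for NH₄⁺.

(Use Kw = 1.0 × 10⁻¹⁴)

For a conjugate pair Ka × Kb = Kw, so Ka = Kw/Kb = 1.0 × 10⁻¹⁴ / 1.95e-05 = 5.13e-10.

K_a = 5.13e-10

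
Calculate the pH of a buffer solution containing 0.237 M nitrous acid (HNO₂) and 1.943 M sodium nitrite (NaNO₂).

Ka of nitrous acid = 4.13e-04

pKa = -log(4.13e-04) = 3.38. pH = pKa + log([A⁻]/[HA]) = 3.38 + log(1.943/0.237)

pH = 4.30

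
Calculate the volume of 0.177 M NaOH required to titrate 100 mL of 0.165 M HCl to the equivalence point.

At equivalence: moles acid = moles base. moles HCl = 0.165 × 100/1000 = 0.0165 mol. V_base = moles / 0.177 × 1000 = 93.2 mL.

V_{base} = 93.2 mL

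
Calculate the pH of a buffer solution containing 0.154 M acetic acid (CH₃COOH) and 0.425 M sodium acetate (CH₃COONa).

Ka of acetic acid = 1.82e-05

pKa = -log(1.82e-05) = 4.74. pH = pKa + log([A⁻]/[HA]) = 4.74 + log(0.425/0.154)

pH = 5.18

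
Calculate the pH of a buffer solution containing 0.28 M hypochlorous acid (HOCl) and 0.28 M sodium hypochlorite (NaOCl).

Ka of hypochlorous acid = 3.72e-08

pKa = -log(3.72e-08) = 7.43. pH = pKa + log([A⁻]/[HA]) = 7.43 + log(0.28/0.28)

pH = 7.43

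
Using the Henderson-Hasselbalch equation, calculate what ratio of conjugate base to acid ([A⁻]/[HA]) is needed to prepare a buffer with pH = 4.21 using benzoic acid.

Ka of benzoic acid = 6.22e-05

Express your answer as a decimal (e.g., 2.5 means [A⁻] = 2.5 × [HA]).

pKa = -log(6.22e-05) = 4.2062. pH = pKa + log([A⁻]/[HA]), so log([A⁻]/[HA]) = pH − pKa = 4.21 − 4.2062 = 0.0038. [A⁻]/[HA] = 10^(0.0038) = 1.01

[A⁻]/[HA] = 1.01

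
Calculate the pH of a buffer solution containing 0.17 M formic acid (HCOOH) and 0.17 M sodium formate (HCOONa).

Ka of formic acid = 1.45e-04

pKa = -log(1.45e-04) = 3.84. pH = pKa + log([A⁻]/[HA]) = 3.84 + log(0.17/0.17)

pH = 3.84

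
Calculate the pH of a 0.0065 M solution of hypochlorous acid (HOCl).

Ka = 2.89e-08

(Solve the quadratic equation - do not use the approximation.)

x² + Ka×x - Ka×C = 0. Using quadratic formula: [H⁺] = 1.3691e-05

pH = 4.86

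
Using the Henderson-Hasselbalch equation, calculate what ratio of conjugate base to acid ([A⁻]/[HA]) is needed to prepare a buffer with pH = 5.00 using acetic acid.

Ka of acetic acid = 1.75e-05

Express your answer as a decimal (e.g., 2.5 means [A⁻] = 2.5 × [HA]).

pKa = -log(1.75e-05) = 4.7570. pH = pKa + log([A⁻]/[HA]), so log([A⁻]/[HA]) = pH − pKa = 5.00 − 4.7570 = 0.2430. [A⁻]/[HA] = 10^(0.2430) = 1.75

[A⁻]/[HA] = 1.75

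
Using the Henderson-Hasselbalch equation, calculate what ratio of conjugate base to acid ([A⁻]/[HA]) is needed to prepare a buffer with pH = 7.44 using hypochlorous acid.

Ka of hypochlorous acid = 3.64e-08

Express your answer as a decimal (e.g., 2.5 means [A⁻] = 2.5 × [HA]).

pKa = -log(3.64e-08) = 7.4389. pH = pKa + log([A⁻]/[HA]), so log([A⁻]/[HA]) = pH − pKa = 7.44 − 7.4389 = 0.0011. [A⁻]/[HA] = 10^(0.0011) = 1.00

[A⁻]/[HA] = 1.00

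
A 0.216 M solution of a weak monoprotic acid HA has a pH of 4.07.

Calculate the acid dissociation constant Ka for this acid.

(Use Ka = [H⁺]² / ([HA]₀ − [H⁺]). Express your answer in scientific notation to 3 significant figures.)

[H⁺] = 10^(−pH) = 10^(−4.07) = 8.511e-05 M. For HA ⇌ H⁺ + A⁻, Ka = [H⁺][A⁻]/[HA] = [H⁺]² / ([HA]₀ − [H⁺]) = (8.511e-05)² / (0.216 − 8.511e-05) = 3.36e-08.

K_a = 3.36e-08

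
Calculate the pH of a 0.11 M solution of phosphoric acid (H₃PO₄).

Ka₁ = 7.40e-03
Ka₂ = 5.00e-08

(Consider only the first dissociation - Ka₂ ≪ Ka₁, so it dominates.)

First dissociation dominates. From Ka₁ = [H⁺][HA⁻]/[H₂A], x² + Ka₁·x − Ka₁·C = 0 with C = 0.11 M and Ka₁ = 7.40e-03. Solving: [H⁺] = (−Ka₁ + √(Ka₁² + 4·Ka₁·C)) / 2 = 2.5070e-02 M. pH = -log(2.5070e-02) = 1.60.

pH = 1.60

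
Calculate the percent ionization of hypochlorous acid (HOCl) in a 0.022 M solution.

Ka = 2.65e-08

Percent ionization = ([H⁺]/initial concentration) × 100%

Using Ka equilibrium: x² + Ka×x - Ka×C = 0. Solving: [H⁺] = 2.4132e-05. Percent = (2.4132e-05/0.022) × 100

Percent ionization = 0.11%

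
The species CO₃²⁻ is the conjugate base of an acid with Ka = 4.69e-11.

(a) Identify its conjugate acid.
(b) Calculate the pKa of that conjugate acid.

(a) The conjugate acid is formed by adding one H⁺ to CO₃²⁻, giving HCO₃⁻. (b) pKa = -log(Ka) = -log(4.69e-11) = 10.33.

Conjugate acid: HCO₃⁻; pK_a = 10.33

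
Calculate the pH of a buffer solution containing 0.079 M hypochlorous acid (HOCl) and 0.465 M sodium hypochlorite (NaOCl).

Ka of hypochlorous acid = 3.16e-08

pKa = -log(3.16e-08) = 7.50. pH = pKa + log([A⁻]/[HA]) = 7.50 + log(0.465/0.079)

pH = 8.27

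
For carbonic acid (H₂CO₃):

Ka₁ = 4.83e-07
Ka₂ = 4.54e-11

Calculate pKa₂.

pKa₂ = -log(Ka₂) = -log(4.54e-11) = 10.34.

pK_{a2} = 10.34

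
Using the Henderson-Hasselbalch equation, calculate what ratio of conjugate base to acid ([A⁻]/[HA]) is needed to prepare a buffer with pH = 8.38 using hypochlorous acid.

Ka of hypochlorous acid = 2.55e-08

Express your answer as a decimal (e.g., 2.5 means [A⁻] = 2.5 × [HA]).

pKa = -log(2.55e-08) = 7.5935. pH = pKa + log([A⁻]/[HA]), so log([A⁻]/[HA]) = pH − pKa = 8.38 − 7.5935 = 0.7865. [A⁻]/[HA] = 10^(0.7865) = 6.12

[A⁻]/[HA] = 6.12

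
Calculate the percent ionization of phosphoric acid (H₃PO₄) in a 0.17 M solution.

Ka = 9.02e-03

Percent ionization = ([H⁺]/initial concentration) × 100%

Using Ka equilibrium: x² + Ka×x - Ka×C = 0. Solving: [H⁺] = 3.4908e-02. Percent = (3.4908e-02/0.17) × 100

Percent ionization = 20.5%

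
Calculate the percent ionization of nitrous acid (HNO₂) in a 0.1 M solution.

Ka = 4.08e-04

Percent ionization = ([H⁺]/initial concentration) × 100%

Using Ka equilibrium: x² + Ka×x - Ka×C = 0. Solving: [H⁺] = 6.1867e-03. Percent = (6.1867e-03/0.1) × 100

Percent ionization = 6.19%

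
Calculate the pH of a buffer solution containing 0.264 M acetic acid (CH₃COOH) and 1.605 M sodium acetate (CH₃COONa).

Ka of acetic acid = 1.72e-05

pKa = -log(1.72e-05) = 4.76. pH = pKa + log([A⁻]/[HA]) = 4.76 + log(1.605/0.264)

pH = 5.55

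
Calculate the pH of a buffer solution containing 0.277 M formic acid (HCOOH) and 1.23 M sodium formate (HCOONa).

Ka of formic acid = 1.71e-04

pKa = -log(1.71e-04) = 3.77. pH = pKa + log([A⁻]/[HA]) = 3.77 + log(1.23/0.277)

pH = 4.41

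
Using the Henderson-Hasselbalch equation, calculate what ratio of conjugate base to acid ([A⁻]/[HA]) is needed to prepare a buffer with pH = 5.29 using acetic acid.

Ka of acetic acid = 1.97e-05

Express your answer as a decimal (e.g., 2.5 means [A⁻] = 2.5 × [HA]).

pKa = -log(1.97e-05) = 4.7055. pH = pKa + log([A⁻]/[HA]), so log([A⁻]/[HA]) = pH − pKa = 5.29 − 4.7055 = 0.5845. [A⁻]/[HA] = 10^(0.5845) = 3.84

[A⁻]/[HA] = 3.84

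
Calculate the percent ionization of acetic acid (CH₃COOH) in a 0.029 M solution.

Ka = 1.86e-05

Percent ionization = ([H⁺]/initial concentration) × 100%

Using Ka equilibrium: x² + Ka×x - Ka×C = 0. Solving: [H⁺] = 7.2520e-04. Percent = (7.2520e-04/0.029) × 100

Percent ionization = 2.5%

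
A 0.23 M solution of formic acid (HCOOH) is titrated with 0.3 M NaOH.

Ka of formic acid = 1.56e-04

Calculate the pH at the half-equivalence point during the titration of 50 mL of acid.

At half-equivalence [HA] = [A⁻], so Henderson-Hasselbalch gives pH = pKa = -log(1.56e-04) = 3.81.

pH = pKa = 3.81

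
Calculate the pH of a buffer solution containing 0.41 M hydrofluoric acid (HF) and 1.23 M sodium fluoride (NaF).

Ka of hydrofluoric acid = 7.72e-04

pKa = -log(7.72e-04) = 3.11. pH = pKa + log([A⁻]/[HA]) = 3.11 + log(1.23/0.41)

pH = 3.59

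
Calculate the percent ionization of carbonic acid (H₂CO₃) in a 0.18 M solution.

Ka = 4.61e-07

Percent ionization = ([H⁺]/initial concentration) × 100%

Using Ka equilibrium: x² + Ka×x - Ka×C = 0. Solving: [H⁺] = 2.8783e-04. Percent = (2.8783e-04/0.18) × 100

Percent ionization = 0.16%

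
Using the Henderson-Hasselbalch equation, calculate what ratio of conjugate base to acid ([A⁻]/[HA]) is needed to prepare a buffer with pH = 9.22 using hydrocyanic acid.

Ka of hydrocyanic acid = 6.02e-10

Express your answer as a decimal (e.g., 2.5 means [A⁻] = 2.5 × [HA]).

pKa = -log(6.02e-10) = 9.2204. pH = pKa + log([A⁻]/[HA]), so log([A⁻]/[HA]) = pH − pKa = 9.22 − 9.2204 = -0.0004. [A⁻]/[HA] = 10^(-0.0004) = 0.999

[A⁻]/[HA] = 0.999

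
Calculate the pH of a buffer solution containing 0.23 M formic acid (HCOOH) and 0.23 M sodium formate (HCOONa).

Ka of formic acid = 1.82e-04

pKa = -log(1.82e-04) = 3.74. pH = pKa + log([A⁻]/[HA]) = 3.74 + log(0.23/0.23)

pH = 3.74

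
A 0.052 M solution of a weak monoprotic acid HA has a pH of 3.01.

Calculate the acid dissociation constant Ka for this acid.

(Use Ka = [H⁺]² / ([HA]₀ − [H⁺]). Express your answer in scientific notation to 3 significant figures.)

[H⁺] = 10^(−pH) = 10^(−3.01) = 9.772e-04 M. For HA ⇌ H⁺ + A⁻, Ka = [H⁺][A⁻]/[HA] = [H⁺]² / ([HA]₀ − [H⁺]) = (9.772e-04)² / (0.052 − 9.772e-04) = 1.87e-05.

K_a = 1.87e-05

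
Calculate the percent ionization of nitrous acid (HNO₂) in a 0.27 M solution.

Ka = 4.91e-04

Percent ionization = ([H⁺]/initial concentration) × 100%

Using Ka equilibrium: x² + Ka×x - Ka×C = 0. Solving: [H⁺] = 1.1271e-02. Percent = (1.1271e-02/0.27) × 100

Percent ionization = 4.17%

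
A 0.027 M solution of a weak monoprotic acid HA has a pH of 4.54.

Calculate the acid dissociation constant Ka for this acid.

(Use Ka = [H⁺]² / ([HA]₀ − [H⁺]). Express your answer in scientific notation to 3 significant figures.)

[H⁺] = 10^(−pH) = 10^(−4.54) = 2.884e-05 M. For HA ⇌ H⁺ + A⁻, Ka = [H⁺][A⁻]/[HA] = [H⁺]² / ([HA]₀ − [H⁺]) = (2.884e-05)² / (0.027 − 2.884e-05) = 3.08e-08.

K_a = 3.08e-08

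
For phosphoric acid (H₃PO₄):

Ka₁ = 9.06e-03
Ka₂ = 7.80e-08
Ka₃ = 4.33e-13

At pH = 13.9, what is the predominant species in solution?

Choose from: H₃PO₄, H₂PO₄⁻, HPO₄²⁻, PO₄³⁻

pKa₁ = 2.04, pKa₂ = 7.11, pKa₃ = 12.36. For a polyprotic acid the predominant species crosses at each pKa: below pKa_n the protonated form dominates, above it the deprotonated form does. At pH = 13.9, the predominant species is PO₄³⁻.

PO₄³⁻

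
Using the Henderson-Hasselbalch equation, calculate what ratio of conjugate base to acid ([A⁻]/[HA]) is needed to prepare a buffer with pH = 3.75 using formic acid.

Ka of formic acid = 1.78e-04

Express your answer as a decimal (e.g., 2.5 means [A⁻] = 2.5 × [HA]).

pKa = -log(1.78e-04) = 3.7496. pH = pKa + log([A⁻]/[HA]), so log([A⁻]/[HA]) = pH − pKa = 3.75 − 3.7496 = 0.0004. [A⁻]/[HA] = 10^(0.0004) = 1.00

[A⁻]/[HA] = 1.00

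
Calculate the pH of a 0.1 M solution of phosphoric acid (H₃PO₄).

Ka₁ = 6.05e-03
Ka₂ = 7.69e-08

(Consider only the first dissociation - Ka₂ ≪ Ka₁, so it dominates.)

First dissociation dominates. From Ka₁ = [H⁺][HA⁻]/[H₂A], x² + Ka₁·x − Ka₁·C = 0 with C = 0.1 M and Ka₁ = 6.05e-03. Solving: [H⁺] = (−Ka₁ + √(Ka₁² + 4·Ka₁·C)) / 2 = 2.1757e-02 M. pH = -log(2.1757e-02) = 1.66.

pH = 1.66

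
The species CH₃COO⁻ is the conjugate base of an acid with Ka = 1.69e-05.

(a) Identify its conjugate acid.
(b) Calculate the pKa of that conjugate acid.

(a) The conjugate acid is formed by adding one H⁺ to CH₃COO⁻, giving CH₃COOH. (b) pKa = -log(Ka) = -log(1.69e-05) = 4.77.

Conjugate acid: CH₃COOH; pK_a = 4.77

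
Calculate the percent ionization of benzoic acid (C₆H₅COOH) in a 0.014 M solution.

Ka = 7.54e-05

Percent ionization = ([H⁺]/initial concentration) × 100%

Using Ka equilibrium: x² + Ka×x - Ka×C = 0. Solving: [H⁺] = 9.9042e-04. Percent = (9.9042e-04/0.014) × 100

Percent ionization = 7.07%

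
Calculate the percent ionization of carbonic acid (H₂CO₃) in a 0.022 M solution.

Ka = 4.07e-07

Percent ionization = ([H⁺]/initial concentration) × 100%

Using Ka equilibrium: x² + Ka×x - Ka×C = 0. Solving: [H⁺] = 9.4422e-05. Percent = (9.4422e-05/0.022) × 100

Percent ionization = 0.429%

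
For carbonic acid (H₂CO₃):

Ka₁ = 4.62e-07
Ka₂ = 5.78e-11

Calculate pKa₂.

pKa₂ = -log(Ka₂) = -log(5.78e-11) = 10.24.

pK_{a2} = 10.24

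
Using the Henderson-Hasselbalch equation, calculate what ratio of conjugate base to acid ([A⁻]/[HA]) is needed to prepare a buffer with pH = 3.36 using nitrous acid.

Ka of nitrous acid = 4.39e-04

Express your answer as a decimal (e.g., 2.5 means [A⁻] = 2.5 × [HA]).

pKa = -log(4.39e-04) = 3.3575. pH = pKa + log([A⁻]/[HA]), so log([A⁻]/[HA]) = pH − pKa = 3.36 − 3.3575 = 0.0025. [A⁻]/[HA] = 10^(0.0025) = 1.01

[A⁻]/[HA] = 1.01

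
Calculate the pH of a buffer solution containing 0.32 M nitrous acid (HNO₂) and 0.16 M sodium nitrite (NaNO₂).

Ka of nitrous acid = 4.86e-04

pKa = -log(4.86e-04) = 3.31. pH = pKa + log([A⁻]/[HA]) = 3.31 + log(0.16/0.32)

pH = 3.01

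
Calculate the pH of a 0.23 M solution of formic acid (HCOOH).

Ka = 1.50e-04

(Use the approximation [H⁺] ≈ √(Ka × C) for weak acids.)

[H⁺] = √(Ka × C) = √(1.50e-04 × 0.23) = 5.8737e-03. pH = -log(5.8737e-03)

pH = 2.23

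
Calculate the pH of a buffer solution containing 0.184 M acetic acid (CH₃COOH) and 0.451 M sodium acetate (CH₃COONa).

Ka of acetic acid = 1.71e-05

pKa = -log(1.71e-05) = 4.77. pH = pKa + log([A⁻]/[HA]) = 4.77 + log(0.451/0.184)

pH = 5.16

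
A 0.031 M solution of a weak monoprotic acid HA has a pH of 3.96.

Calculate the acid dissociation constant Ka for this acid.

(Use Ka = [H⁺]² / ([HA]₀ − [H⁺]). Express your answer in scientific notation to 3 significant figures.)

[H⁺] = 10^(−pH) = 10^(−3.96) = 1.096e-04 M. For HA ⇌ H⁺ + A⁻, Ka = [H⁺][A⁻]/[HA] = [H⁺]² / ([HA]₀ − [H⁺]) = (1.096e-04)² / (0.031 − 1.096e-04) = 3.89e-07.

K_a = 3.89e-07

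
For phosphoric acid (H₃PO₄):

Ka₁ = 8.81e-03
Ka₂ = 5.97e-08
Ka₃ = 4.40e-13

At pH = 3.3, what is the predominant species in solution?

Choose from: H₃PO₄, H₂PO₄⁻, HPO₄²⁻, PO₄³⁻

pKa₁ = 2.06, pKa₂ = 7.22, pKa₃ = 12.36. For a polyprotic acid the predominant species crosses at each pKa: below pKa_n the protonated form dominates, above it the deprotonated form does. At pH = 3.3, the predominant species is H₂PO₄⁻.

H₂PO₄⁻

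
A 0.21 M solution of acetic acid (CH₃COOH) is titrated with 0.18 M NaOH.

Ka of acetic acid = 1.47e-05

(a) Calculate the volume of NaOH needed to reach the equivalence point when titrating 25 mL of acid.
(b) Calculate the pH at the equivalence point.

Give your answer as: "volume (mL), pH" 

moles acid = 0.21 × 25/1000 = 0.00525 mol; V_base = moles/0.18 × 1000 = 29.2 mL. At equivalence only the conjugate base is present: [A⁻] = 0.00525/0.054 = 9.6923e-02 M. Kb = Kw/Ka = 6.80e-10; [OH⁻] = √(Kb × [A⁻]) = 8.1200e-06; pOH = 5.09; pH = 14 - pOH = 8.91.

V = 29.2 mL, pH = 8.91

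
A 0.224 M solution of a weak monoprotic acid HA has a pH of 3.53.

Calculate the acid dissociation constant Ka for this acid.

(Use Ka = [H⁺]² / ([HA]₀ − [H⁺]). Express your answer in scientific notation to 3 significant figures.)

[H⁺] = 10^(−pH) = 10^(−3.53) = 2.951e-04 M. For HA ⇌ H⁺ + A⁻, Ka = [H⁺][A⁻]/[HA] = [H⁺]² / ([HA]₀ − [H⁺]) = (2.951e-04)² / (0.224 − 2.951e-04) = 3.89e-07.

K_a = 3.89e-07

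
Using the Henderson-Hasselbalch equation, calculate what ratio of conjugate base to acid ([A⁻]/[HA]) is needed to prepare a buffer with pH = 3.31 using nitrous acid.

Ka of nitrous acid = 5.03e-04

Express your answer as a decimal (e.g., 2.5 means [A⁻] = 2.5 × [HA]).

pKa = -log(5.03e-04) = 3.2984. pH = pKa + log([A⁻]/[HA]), so log([A⁻]/[HA]) = pH − pKa = 3.31 − 3.2984 = 0.0116. [A⁻]/[HA] = 10^(0.0116) = 1.03

[A⁻]/[HA] = 1.03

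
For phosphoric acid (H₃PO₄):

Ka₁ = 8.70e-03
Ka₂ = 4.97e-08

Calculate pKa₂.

pKa₂ = -log(Ka₂) = -log(4.97e-08) = 7.30.

pK_{a2} = 7.30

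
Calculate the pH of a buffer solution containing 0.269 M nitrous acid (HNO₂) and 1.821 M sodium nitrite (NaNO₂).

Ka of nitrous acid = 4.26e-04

pKa = -log(4.26e-04) = 3.37. pH = pKa + log([A⁻]/[HA]) = 3.37 + log(1.821/0.269)

pH = 4.20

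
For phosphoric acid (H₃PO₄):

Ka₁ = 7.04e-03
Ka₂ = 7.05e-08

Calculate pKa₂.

pKa₂ = -log(Ka₂) = -log(7.05e-08) = 7.15.

pK_{a2} = 7.15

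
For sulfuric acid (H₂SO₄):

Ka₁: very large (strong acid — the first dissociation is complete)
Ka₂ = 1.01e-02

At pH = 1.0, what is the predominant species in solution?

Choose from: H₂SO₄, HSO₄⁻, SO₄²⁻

The first dissociation is complete, so H₂SO₄ itself is never the predominant species in water; pKa₂ = -log(1.01e-02) = 2.00. For a polyprotic acid the predominant species crosses at each pKa: below pKa_n the protonated form dominates, above it the deprotonated form does. At pH = 1.0, the predominant species is HSO₄⁻.

HSO₄⁻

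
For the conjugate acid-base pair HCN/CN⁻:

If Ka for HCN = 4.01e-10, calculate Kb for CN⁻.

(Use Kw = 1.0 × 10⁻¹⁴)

For a conjugate pair Ka × Kb = Kw, so Kb = Kw/Ka = 1.0 × 10⁻¹⁴ / 4.01e-10 = 2.49e-05.

K_b = 2.49e-05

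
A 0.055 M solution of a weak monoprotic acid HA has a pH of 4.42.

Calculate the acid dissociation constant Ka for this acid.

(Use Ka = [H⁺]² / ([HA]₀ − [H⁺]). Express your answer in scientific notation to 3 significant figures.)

[H⁺] = 10^(−pH) = 10^(−4.42) = 3.802e-05 M. For HA ⇌ H⁺ + A⁻, Ka = [H⁺][A⁻]/[HA] = [H⁺]² / ([HA]₀ − [H⁺]) = (3.802e-05)² / (0.055 − 3.802e-05) = 2.63e-08.

K_a = 2.63e-08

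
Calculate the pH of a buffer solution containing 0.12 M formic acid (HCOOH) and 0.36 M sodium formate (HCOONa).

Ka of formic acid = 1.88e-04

pKa = -log(1.88e-04) = 3.73. pH = pKa + log([A⁻]/[HA]) = 3.73 + log(0.36/0.12)

pH = 4.20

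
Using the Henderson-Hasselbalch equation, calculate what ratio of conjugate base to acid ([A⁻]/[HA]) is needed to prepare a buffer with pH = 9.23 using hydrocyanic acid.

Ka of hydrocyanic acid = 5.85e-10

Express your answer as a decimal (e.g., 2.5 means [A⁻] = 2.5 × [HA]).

pKa = -log(5.85e-10) = 9.2328. pH = pKa + log([A⁻]/[HA]), so log([A⁻]/[HA]) = pH − pKa = 9.23 − 9.2328 = -0.0028. [A⁻]/[HA] = 10^(-0.0028) = 0.993

[A⁻]/[HA] = 0.993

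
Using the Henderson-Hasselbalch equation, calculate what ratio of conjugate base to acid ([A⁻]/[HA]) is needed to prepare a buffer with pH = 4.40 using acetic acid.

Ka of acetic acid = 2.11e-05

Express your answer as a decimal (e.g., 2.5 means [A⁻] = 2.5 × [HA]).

pKa = -log(2.11e-05) = 4.6757. pH = pKa + log([A⁻]/[HA]), so log([A⁻]/[HA]) = pH − pKa = 4.40 − 4.6757 = -0.2757. [A⁻]/[HA] = 10^(-0.2757) = 0.530

[A⁻]/[HA] = 0.530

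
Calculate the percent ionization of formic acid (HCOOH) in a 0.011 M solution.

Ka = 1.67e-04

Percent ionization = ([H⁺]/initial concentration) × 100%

Using Ka equilibrium: x² + Ka×x - Ka×C = 0. Solving: [H⁺] = 1.2744e-03. Percent = (1.2744e-03/0.011) × 100

Percent ionization = 11.6%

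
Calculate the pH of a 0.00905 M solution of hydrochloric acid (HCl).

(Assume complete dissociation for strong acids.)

[H⁺] = 0.00905 M for strong acid. pH = -log[H⁺] = -log(0.00905)

pH = 2.04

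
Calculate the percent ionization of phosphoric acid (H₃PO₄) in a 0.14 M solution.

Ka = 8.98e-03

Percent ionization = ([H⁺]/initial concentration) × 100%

Using Ka equilibrium: x² + Ka×x - Ka×C = 0. Solving: [H⁺] = 3.1250e-02. Percent = (3.1250e-02/0.14) × 100

Percent ionization = 22.3%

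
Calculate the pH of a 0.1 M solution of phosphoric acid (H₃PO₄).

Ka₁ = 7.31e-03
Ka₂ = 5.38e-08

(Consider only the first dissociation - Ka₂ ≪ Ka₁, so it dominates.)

First dissociation dominates. From Ka₁ = [H⁺][HA⁻]/[H₂A], x² + Ka₁·x − Ka₁·C = 0 with C = 0.1 M and Ka₁ = 7.31e-03. Solving: [H⁺] = (−Ka₁ + √(Ka₁² + 4·Ka₁·C)) / 2 = 2.3628e-02 M. pH = -log(2.3628e-02) = 1.63.

pH = 1.63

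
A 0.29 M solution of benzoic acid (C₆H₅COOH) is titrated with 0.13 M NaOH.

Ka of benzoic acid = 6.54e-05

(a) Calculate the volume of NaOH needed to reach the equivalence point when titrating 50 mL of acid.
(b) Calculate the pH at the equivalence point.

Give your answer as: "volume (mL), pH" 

moles acid = 0.29 × 50/1000 = 0.0145 mol; V_base = moles/0.13 × 1000 = 111.5 mL. At equivalence only the conjugate base is present: [A⁻] = 0.0145/0.162 = 8.9762e-02 M. Kb = Kw/Ka = 1.53e-10; [OH⁻] = √(Kb × [A⁻]) = 3.7047e-06; pOH = 5.43; pH = 14 - pOH = 8.57.

V = 111.5 mL, pH = 8.57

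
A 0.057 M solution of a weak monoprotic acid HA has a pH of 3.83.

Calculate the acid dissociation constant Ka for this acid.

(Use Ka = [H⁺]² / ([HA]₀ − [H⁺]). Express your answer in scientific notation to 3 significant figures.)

[H⁺] = 10^(−pH) = 10^(−3.83) = 1.479e-04 M. For HA ⇌ H⁺ + A⁻, Ka = [H⁺][A⁻]/[HA] = [H⁺]² / ([HA]₀ − [H⁺]) = (1.479e-04)² / (0.057 − 1.479e-04) = 3.85e-07.

K_a = 3.85e-07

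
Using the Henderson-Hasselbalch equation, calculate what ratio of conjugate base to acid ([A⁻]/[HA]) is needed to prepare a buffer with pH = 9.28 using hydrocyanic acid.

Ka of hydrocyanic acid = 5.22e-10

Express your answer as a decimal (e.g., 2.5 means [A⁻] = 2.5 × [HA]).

pKa = -log(5.22e-10) = 9.2823. pH = pKa + log([A⁻]/[HA]), so log([A⁻]/[HA]) = pH − pKa = 9.28 − 9.2823 = -0.0023. [A⁻]/[HA] = 10^(-0.0023) = 0.995

[A⁻]/[HA] = 0.995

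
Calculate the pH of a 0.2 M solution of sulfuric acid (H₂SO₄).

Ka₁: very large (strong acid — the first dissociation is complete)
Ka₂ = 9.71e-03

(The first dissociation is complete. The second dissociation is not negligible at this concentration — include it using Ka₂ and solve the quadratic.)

First dissociation is complete: [H⁺]₀ = [HSO₄⁻]₀ = C = 0.2 M. Second dissociation HSO₄⁻ ⇌ H⁺ + SO₄²⁻: let x = [SO₄²⁻]. Ka₂ = (C + x)·x / (C − x) = 9.71e-03 → x² + (C + Ka₂)·x − Ka₂·C = 0 → x² + 0.20971·x − 1.942e-03 = 0. x = (−0.20971 + √(0.20971² + 4 × 1.942e-03)) / 2 = 8.8840e-03 M. [H⁺] = C + x = 0.2 + 8.8840e-03 = 2.0888e-01 M. pH = -log(2.0888e-01) = 0.68.

pH = 0.68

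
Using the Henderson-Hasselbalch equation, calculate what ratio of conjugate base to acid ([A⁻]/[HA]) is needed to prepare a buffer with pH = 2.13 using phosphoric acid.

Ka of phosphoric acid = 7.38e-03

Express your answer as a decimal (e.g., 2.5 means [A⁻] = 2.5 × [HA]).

pKa = -log(7.38e-03) = 2.1319. pH = pKa + log([A⁻]/[HA]), so log([A⁻]/[HA]) = pH − pKa = 2.13 − 2.1319 = -0.0019. [A⁻]/[HA] = 10^(-0.0019) = 0.996

[A⁻]/[HA] = 0.996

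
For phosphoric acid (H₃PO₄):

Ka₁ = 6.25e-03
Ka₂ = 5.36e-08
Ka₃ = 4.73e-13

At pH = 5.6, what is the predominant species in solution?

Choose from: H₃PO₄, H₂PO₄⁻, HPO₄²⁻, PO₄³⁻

pKa₁ = 2.20, pKa₂ = 7.27, pKa₃ = 12.33. For a polyprotic acid the predominant species crosses at each pKa: below pKa_n the protonated form dominates, above it the deprotonated form does. At pH = 5.6, the predominant species is H₂PO₄⁻.

H₂PO₄⁻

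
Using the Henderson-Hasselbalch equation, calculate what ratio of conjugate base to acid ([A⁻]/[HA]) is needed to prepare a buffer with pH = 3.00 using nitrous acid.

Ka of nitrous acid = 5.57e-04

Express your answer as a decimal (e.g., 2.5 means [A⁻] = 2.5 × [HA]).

pKa = -log(5.57e-04) = 3.2541. pH = pKa + log([A⁻]/[HA]), so log([A⁻]/[HA]) = pH − pKa = 3.00 − 3.2541 = -0.2541. [A⁻]/[HA] = 10^(-0.2541) = 0.557

[A⁻]/[HA] = 0.557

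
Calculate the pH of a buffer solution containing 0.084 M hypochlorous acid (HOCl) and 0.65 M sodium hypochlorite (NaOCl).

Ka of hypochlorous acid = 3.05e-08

pKa = -log(3.05e-08) = 7.52. pH = pKa + log([A⁻]/[HA]) = 7.52 + log(0.65/0.084)

pH = 8.40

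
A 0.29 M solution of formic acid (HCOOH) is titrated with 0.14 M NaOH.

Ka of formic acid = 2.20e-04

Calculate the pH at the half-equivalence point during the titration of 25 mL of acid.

At half-equivalence [HA] = [A⁻], so Henderson-Hasselbalch gives pH = pKa = -log(2.20e-04) = 3.66.

pH = pKa = 3.66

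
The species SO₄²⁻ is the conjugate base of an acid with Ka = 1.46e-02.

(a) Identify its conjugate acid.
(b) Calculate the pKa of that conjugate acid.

(a) The conjugate acid is formed by adding one H⁺ to SO₄²⁻, giving HSO₄⁻. (b) pKa = -log(Ka) = -log(1.46e-02) = 1.84.

Conjugate acid: HSO₄⁻; pK_a = 1.84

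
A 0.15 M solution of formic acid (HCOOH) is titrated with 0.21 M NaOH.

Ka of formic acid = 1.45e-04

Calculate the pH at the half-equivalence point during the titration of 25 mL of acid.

At half-equivalence [HA] = [A⁻], so Henderson-Hasselbalch gives pH = pKa = -log(1.45e-04) = 3.84.

pH = pKa = 3.84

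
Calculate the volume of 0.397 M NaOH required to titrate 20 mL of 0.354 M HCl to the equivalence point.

At equivalence: moles acid = moles base. moles HCl = 0.354 × 20/1000 = 0.00708 mol. V_base = moles / 0.397 × 1000 = 17.8 mL.

V_{base} = 17.8 mL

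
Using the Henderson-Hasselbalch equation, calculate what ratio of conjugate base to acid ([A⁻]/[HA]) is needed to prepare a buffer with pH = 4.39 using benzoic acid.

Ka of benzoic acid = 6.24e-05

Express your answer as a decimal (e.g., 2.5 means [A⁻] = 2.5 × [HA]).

pKa = -log(6.24e-05) = 4.2048. pH = pKa + log([A⁻]/[HA]), so log([A⁻]/[HA]) = pH − pKa = 4.39 − 4.2048 = 0.1852. [A⁻]/[HA] = 10^(0.1852) = 1.53

[A⁻]/[HA] = 1.53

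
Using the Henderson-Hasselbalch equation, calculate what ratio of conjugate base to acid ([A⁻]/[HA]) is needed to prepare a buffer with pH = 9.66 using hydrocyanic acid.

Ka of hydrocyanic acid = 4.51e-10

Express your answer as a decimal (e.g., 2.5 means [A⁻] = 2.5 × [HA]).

pKa = -log(4.51e-10) = 9.3458. pH = pKa + log([A⁻]/[HA]), so log([A⁻]/[HA]) = pH − pKa = 9.66 − 9.3458 = 0.3142. [A⁻]/[HA] = 10^(0.3142) = 2.06

[A⁻]/[HA] = 2.06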